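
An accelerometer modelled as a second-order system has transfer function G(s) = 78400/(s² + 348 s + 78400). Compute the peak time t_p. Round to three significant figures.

t_p ≈ 0.0143 s

Matching coefficients with s² + 2ζω_n s + ω_n² gives ω_n² = 78400 ⇒ ω_n = 280 rad/s, and ζ = 348/(2ω_n) = 0.621.
ω_d = 280·√(1 − 0.621²) = 219 rad/s. Then t_p = π/ω_d = 0.0143 s.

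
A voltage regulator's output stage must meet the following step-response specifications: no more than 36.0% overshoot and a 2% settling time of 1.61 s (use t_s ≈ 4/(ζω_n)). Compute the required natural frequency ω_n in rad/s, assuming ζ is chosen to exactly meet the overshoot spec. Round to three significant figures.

ω_n ≈ 8.03 rad/s

Inverting the overshoot relation: ζ = |ln 0.360|/√(π² + ln²0.360) = 0.309.
Then ω_n = 4/(ζ t_s) = 4/(0.309 × 1.61) = 8.03 rad/s.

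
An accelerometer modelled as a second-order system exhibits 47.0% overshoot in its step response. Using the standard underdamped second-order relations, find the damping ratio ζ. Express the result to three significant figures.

ζ = −ln(OS)/√(π² + (ln OS)²). With OS = 0.470, ln OS = −0.7550 and ζ = 0.7550/3.231 = 0.234.

ζ ≈ 0.234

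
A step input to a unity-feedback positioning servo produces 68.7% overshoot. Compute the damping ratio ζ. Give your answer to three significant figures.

ζ ≈ 0.119

ζ = −ln(OS)/√(π² + (ln OS)²). With OS = 0.687, ln OS = −0.3754 and ζ = 0.3754/3.164 = 0.119.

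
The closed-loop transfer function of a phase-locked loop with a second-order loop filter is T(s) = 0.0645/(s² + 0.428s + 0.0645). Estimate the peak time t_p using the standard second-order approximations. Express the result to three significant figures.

ω_n = √0.0645 = 0.254 rad/s; ζ = 0.428/(2·0.254) = 0.843.
ω_d = 0.254·√(1 − 0.843²) = 0.137 rad/s. Then t_p = π/ω_d = 23.0 s.

t_p ≈ 23.0 s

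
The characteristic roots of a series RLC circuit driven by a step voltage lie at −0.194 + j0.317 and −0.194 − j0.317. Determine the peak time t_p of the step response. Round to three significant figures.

t_p = π/ω_d with ω_d = 0.317 (the imaginary part), so t_p = 9.91 s.

t_p ≈ 9.91 s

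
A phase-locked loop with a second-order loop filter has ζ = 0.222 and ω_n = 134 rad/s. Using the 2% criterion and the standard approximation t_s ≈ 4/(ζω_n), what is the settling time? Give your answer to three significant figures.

t_s ≈ 4/(ζω_n) = 4/(0.222 × 134) = 0.134 s.

t_s ≈ 0.134 s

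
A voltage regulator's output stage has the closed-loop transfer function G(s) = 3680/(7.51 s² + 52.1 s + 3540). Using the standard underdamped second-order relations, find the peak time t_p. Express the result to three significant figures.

Dividing through by 7.51: denominator becomes s² + 6.937 s + 471.4.
So ω_n = √471.4 = 21.7 rad/s and ζ = 6.937/(2·21.7) = 0.160.
ω_d = 21.7·√(1 − 0.160²) = 21.4 rad/s. t_p = π/ω_d = 0.147 s.

t_p ≈ 0.147 s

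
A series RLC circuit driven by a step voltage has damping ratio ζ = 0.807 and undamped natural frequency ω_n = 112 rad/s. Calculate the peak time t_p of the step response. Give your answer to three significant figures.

The damped frequency is ω_d = ω_n√(1−ζ²) = 112·√(1−0.651) = 66.1 rad/s.
Peak time t_p = π/ω_d = π/66.1 = 0.0475 s.

t_p ≈ 0.0475 s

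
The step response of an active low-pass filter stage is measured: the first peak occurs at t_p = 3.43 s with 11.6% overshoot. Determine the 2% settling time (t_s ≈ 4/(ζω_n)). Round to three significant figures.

From the overshoot, ζ = −ln(OS)/√(π²+ln²(OS)) = 0.566.
From t_p = π/ω_d, ω_d = π/3.43 = 0.916 rad/s, so ω_n = ω_d/√(1−ζ²) = 1.11 rad/s.
t_s ≈ 4/(ζω_n) = 4/(0.566·1.11) = 6.37 s.

t_s ≈ 6.37 s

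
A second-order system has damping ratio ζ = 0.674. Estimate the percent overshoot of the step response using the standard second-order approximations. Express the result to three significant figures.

%OS ≈ 5.69%

For an underdamped second-order system, %OS = 100·exp(−πζ/√(1−ζ²)).
πζ/√(1−ζ²) = π·0.674/√(1−0.454) = 2.866, so %OS = 100·e^(−2.866) = 5.69%.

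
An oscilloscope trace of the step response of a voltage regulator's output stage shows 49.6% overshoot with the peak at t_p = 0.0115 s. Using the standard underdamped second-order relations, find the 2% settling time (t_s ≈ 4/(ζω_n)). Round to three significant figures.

ζ from %OS: ζ = |ln 0.496|/√(π²+ln²0.496) = 0.218.
t_p = π/ω_d ⇒ ω_d = 273 rad/s; then ω_n = ω_d/√(1−ζ²) = 280 rad/s.
t_s ≈ 4/(ζω_n) = 4/(0.218·280) = 0.0656 s.

t_s ≈ 0.0656 s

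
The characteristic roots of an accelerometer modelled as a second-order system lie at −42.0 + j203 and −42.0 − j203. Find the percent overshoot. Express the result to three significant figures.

With σ = 42.0, ω_d = 203: ω_n = √(σ²+ω_d²) = 207 rad/s, ζ = σ/ω_n = 0.203.
%OS = 100·exp(−πζ/√(1−ζ²)) = 52.2%.

%OS ≈ 52.2%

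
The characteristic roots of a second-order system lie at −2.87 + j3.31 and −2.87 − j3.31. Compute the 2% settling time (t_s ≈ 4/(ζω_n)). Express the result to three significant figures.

t_s ≈ 1.39 s

For poles at −σ ± jω_d, ζω_n = σ = 2.87, so t_s ≈ 4/σ = 1.39 s.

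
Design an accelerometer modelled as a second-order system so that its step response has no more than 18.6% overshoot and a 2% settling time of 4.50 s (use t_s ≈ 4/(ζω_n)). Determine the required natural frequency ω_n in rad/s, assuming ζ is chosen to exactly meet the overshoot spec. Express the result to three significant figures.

From %OS = 100·exp(−πζ/√(1−ζ²)), invert to get ζ = −ln(OS)/√(π² + ln²(OS)) with OS = 0.186.
−ln 0.186 = 1.682, so ζ = 1.682/√(π² + 2.829) = 0.472.
From t_s ≈ 4/(ζω_n): ω_n = 4/(ζ·t_s) = 4/(0.472·4.50) = 1.88 rad/s.

ω_n ≈ 1.88 rad/s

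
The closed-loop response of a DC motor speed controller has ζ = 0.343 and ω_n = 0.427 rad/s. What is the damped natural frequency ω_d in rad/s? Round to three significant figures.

ω_d = ω_n√(1−ζ²) = 0.427·√0.882 = 0.401 rad/s.

ω_d ≈ 0.401 rad/s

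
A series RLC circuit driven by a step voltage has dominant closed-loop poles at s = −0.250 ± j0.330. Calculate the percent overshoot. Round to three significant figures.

%OS ≈ 9.26%

The poles are at −σ ± jω_d with σ = 0.250 and ω_d = 0.330, so ω_n = √(σ²+ω_d²) = 0.414 rad/s and ζ = σ/ω_n = 0.604.
%OS = 100 e^{−πζ/√(1−ζ²)} with ζ = 0.604 gives 9.26%.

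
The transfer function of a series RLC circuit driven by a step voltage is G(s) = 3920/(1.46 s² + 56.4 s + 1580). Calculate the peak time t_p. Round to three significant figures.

Dividing through by 1.46: denominator becomes s² + 38.63 s + 1082.
So ω_n = √1082 = 32.9 rad/s and ζ = 38.63/(2·32.9) = 0.587.
ω_d = 32.9·√(1 − 0.587²) = 26.6 rad/s. t_p = π/ω_d = 0.118 s.

t_p ≈ 0.118 s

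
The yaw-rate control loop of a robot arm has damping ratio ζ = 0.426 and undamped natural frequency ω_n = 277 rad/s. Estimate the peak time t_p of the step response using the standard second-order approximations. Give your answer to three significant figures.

The damped frequency is ω_d = ω_n√(1−ζ²) = 277·√(1−0.181) = 251 rad/s.
Peak time t_p = π/ω_d = π/251 = 0.0125 s.

t_p ≈ 0.0125 s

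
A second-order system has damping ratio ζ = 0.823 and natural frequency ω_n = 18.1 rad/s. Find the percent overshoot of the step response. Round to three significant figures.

%OS ≈ 1.05%

For an underdamped second-order system, %OS = 100·exp(−πζ/√(1−ζ²)).
πζ/√(1−ζ²) = π·0.823/√(1−0.677) = 4.552, so %OS = 100·e^(−4.552) = 1.05%.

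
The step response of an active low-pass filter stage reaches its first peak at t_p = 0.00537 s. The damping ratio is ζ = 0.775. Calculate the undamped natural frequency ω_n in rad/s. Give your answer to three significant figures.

Peak time t_p = π/ω_d, so ω_d = π/t_p = π/0.00537 = 585 rad/s.
ω_n = ω_d/√(1−ζ²) = 585/√0.399 = 926 rad/s.

ω_n ≈ 926 rad/s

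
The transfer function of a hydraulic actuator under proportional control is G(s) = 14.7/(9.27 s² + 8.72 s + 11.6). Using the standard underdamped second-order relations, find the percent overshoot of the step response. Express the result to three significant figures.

Dividing through by 9.27: denominator becomes s² + 0.9407 s + 1.251.
So ω_n = √1.251 = 1.12 rad/s and ζ = 0.9407/(2·1.12) = 0.420.
Overshoot: exp(−π·0.420/√(1−0.420²)) = 0.233, i.e. 23.3%.

%OS ≈ 23.3%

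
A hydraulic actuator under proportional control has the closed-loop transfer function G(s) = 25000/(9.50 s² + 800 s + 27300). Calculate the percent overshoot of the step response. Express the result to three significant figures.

%OS ≈ 1.86%

Dividing through by 9.50: denominator becomes s² + 84.21 s + 2874.
So ω_n = √2874 = 53.6 rad/s and ζ = 84.21/(2·53.6) = 0.785.
Overshoot: exp(−π·0.785/√(1−0.785²)) = 0.0186, i.e. 1.86%.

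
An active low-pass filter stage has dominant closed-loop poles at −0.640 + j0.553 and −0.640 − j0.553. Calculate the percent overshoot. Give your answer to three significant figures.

%OS ≈ 2.64%

The poles are at −σ ± jω_d with σ = 0.640 and ω_d = 0.553, so ω_n = √(σ²+ω_d²) = 0.846 rad/s and ζ = σ/ω_n = 0.757.
%OS = 100·exp(−πζ/√(1−ζ²)) = 2.64%.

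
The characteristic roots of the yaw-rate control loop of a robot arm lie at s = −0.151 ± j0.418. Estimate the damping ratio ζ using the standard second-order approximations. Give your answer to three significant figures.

The poles are at −σ ± jω_d with σ = 0.151 and ω_d = 0.418, so ω_n = √(σ²+ω_d²) = 0.444 rad/s and ζ = σ/ω_n = 0.340.

ζ ≈ 0.340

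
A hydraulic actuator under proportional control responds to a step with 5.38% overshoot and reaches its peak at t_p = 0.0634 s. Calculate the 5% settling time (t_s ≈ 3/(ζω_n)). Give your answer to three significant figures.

t_s ≈ 0.0651 s

ζ from %OS: ζ = |ln 0.0538|/√(π²+ln²0.0538) = 0.681.
t_p = π/ω_d ⇒ ω_d = 49.6 rad/s; then ω_n = ω_d/√(1−ζ²) = 67.7 rad/s.
t_s ≈ 3/(ζω_n) = 3/(0.681·67.7) = 0.0651 s.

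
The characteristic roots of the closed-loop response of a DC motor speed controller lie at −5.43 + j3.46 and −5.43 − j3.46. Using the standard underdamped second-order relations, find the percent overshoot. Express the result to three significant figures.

%OS ≈ 0.722%

|pole| = ω_n = √(5.43² + 3.46²) = 6.44 rad/s; ζ = cos θ = σ/ω_n = 0.843.
%OS = 100 e^{−πζ/√(1−ζ²)} with ζ = 0.843 gives 0.722%.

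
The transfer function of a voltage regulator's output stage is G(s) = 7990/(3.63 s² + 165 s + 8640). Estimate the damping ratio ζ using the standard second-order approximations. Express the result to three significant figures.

Dividing through by 3.63: denominator becomes s² + 45.45 s + 2380.
So ω_n = √2380 = 48.8 rad/s and ζ = 45.45/(2·48.8) = 0.466.

ζ ≈ 0.466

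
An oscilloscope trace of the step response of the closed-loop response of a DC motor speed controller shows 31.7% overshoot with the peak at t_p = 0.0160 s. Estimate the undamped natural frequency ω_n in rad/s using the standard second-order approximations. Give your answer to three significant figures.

ω_n ≈ 209 rad/s

From the overshoot, ζ = −ln(OS)/√(π²+ln²(OS)) = 0.343.
t_p = π/ω_d ⇒ ω_d = 196 rad/s; then ω_n = ω_d/√(1−ζ²) = 209 rad/s.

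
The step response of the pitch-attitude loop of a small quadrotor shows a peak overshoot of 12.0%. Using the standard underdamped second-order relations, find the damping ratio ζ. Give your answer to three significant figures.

Inverting the overshoot relation: ζ = |ln 0.120|/√(π² + ln²0.120) = 0.559.

ζ ≈ 0.559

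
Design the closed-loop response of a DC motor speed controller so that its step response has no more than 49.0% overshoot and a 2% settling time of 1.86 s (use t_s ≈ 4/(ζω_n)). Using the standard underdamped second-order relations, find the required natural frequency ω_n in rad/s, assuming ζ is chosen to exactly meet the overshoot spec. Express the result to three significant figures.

ω_n ≈ 9.71 rad/s

ζ = −ln(OS)/√(π² + (ln OS)²). With OS = 0.490, ln OS = −0.7133 and ζ = 0.7133/3.222 = 0.221.
From t_s ≈ 4/(ζω_n): ω_n = 4/(ζ·t_s) = 4/(0.221·1.86) = 9.71 rad/s.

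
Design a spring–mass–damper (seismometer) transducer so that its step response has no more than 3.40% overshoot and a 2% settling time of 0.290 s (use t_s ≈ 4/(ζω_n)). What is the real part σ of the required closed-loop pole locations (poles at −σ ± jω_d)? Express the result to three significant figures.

σ ≈ 13.8

The settling-time spec alone fixes σ = ζω_n = 4/t_s = 4/0.290 = 13.8.
(Overshoot then fixes ζ = 0.733 and hence ω_d = σ·√(1−ζ²)/ζ = 12.8 rad/s.)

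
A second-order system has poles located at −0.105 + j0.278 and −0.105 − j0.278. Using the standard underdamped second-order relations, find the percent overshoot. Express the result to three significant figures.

%OS ≈ 30.5%

|pole| = ω_n = √(0.105² + 0.278²) = 0.297 rad/s; ζ = cos θ = σ/ω_n = 0.353.
%OS = 100·exp(−πζ/√(1−ζ²)) = 30.5%.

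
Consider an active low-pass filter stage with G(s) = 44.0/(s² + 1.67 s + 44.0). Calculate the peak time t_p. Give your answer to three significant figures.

t_p ≈ 0.477 s

Comparing the denominator to s² + 2ζω_n s + ω_n²: ω_n = √44.0 = 6.63 rad/s, and 2ζω_n = 1.67 so ζ = 1.67/(2·6.63) = 0.126.
ω_d = ω_n√(1−ζ²) = 6.58 rad/s. Then t_p = π/ω_d = 0.477 s.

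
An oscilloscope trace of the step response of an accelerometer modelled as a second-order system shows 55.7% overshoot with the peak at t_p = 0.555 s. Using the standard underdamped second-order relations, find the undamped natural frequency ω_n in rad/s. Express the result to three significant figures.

ζ from %OS: ζ = |ln 0.557|/√(π²+ln²0.557) = 0.183.
From t_p = π/ω_d, ω_d = π/0.555 = 5.66 rad/s, so ω_n = ω_d/√(1−ζ²) = 5.76 rad/s.

ω_n ≈ 5.76 rad/s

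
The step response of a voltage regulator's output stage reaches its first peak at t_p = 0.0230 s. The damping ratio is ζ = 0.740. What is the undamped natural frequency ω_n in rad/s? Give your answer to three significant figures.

Peak time t_p = π/ω_d, so ω_d = π/t_p = π/0.0230 = 137 rad/s.
ω_n = ω_d/√(1−ζ²) = 137/√0.452 = 203 rad/s.

ω_n ≈ 203 rad/s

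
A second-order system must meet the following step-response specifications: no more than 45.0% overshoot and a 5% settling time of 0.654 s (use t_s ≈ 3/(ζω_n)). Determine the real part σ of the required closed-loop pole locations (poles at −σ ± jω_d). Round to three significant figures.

The settling-time spec alone fixes σ = ζω_n = 3/t_s = 3/0.654 = 4.59.
(Overshoot then fixes ζ = 0.246 and hence ω_d = σ·√(1−ζ²)/ζ = 18.0 rad/s.)

σ ≈ 4.59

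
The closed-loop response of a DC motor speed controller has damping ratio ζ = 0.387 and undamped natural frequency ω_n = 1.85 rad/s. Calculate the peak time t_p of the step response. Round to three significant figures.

The damped frequency is ω_d = ω_n√(1−ζ²) = 1.85·√(1−0.150) = 1.71 rad/s.
Peak time t_p = π/ω_d = π/1.71 = 1.84 s.

t_p ≈ 1.84 s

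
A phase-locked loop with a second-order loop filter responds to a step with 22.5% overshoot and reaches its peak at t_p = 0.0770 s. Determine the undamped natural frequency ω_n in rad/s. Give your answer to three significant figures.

ζ from %OS: ζ = |ln 0.225|/√(π²+ln²0.225) = 0.429.
From t_p = π/ω_d, ω_d = π/0.0770 = 40.8 rad/s, so ω_n = ω_d/√(1−ζ²) = 45.2 rad/s.

ω_n ≈ 45.2 rad/s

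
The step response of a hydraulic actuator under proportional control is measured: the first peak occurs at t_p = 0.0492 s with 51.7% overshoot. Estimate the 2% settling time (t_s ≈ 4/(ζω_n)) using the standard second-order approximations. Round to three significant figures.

From the overshoot, ζ = −ln(OS)/√(π²+ln²(OS)) = 0.206.
t_p = π/ω_d ⇒ ω_d = 63.9 rad/s; then ω_n = ω_d/√(1−ζ²) = 65.2 rad/s.
t_s ≈ 4/(ζω_n) = 4/(0.206·65.2) = 0.298 s.

t_s ≈ 0.298 s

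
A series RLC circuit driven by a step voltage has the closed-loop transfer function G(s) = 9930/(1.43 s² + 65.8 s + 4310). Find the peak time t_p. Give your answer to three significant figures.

t_p ≈ 0.0630 s

Dividing through by 1.43: denominator becomes s² + 46.01 s + 3014.
So ω_n = √3014 = 54.9 rad/s and ζ = 46.01/(2·54.9) = 0.419.
ω_d = ω_n√(1−ζ²) = 49.8 rad/s. t_p = π/ω_d = 0.0630 s.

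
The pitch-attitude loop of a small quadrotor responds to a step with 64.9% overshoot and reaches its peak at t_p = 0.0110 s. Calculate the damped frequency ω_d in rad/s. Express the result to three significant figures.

t_p = π/ω_d, so ω_d = π/0.0110 = 286 rad/s.

ω_d ≈ 286 rad/s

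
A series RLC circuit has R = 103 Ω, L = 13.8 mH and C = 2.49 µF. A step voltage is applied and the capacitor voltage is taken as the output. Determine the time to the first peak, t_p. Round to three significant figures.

For a series RLC circuit (capacitor voltage as output), ω_n = 1/√(LC) = 1/√(13.8 mH · 2.49 µF) = 5390 rad/s.
ζ = (R/2)·√(C/L) = (103/2)·√(2.49 µF/13.8 mH) = 0.692.
The damped frequency ω_d = ω_n√(1−ζ²) = 3900 rad/s. t_p = π/ω_d = 0.000806 s.

t_p ≈ 0.000806 s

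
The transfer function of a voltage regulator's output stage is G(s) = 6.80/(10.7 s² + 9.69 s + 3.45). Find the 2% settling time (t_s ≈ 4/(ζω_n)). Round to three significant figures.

t_s ≈ 8.83 s

Dividing through by 10.7: denominator becomes s² + 0.9056 s + 0.3224.
So ω_n = √0.3224 = 0.568 rad/s and ζ = 0.9056/(2·0.568) = 0.797.
t_s ≈ 4/(ζω_n) = 8.83 s.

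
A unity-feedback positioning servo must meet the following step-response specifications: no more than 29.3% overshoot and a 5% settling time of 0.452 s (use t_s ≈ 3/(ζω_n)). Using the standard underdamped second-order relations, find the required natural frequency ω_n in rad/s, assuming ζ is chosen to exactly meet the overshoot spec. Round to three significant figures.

ω_n ≈ 18.2 rad/s

From %OS = 100·exp(−πζ/√(1−ζ²)), invert to get ζ = −ln(OS)/√(π² + ln²(OS)) with OS = 0.293.
−ln 0.293 = 1.228, so ζ = 1.228/√(π² + 1.507) = 0.364.
Then ω_n = 3/(ζ t_s) = 3/(0.364 × 0.452) = 18.2 rad/s.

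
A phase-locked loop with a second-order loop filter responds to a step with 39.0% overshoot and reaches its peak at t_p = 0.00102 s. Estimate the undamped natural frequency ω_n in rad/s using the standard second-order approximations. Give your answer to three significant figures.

From the overshoot, ζ = −ln(OS)/√(π²+ln²(OS)) = 0.287.
t_p = π/ω_d ⇒ ω_d = 3080 rad/s; then ω_n = ω_d/√(1−ζ²) = 3220 rad/s.

ω_n ≈ 3220 rad/s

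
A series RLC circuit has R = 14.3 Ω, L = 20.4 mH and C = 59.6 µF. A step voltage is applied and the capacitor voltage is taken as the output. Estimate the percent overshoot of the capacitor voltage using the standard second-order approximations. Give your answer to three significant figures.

%OS ≈ 26.8%

For a series RLC circuit (capacitor voltage as output), ω_n = 1/√(LC) = 1/√(20.4 mH · 59.6 µF) = 907 rad/s.
ζ = (R/2)·√(C/L) = (14.3/2)·√(59.6 µF/20.4 mH) = 0.386.
%OS = 100 e^{−πζ/√(1−ζ²)} with ζ = 0.386 gives 26.8%.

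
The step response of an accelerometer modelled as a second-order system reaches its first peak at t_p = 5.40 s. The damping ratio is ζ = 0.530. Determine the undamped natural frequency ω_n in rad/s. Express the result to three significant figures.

Peak time t_p = π/ω_d, so ω_d = π/t_p = π/5.40 = 0.582 rad/s.
ω_n = ω_d/√(1−ζ²) = 0.582/√0.719 = 0.686 rad/s.

ω_n ≈ 0.686 rad/s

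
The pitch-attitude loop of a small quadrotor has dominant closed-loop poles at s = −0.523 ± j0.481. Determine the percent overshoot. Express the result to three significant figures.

|pole| = ω_n = √(0.523² + 0.481²) = 0.711 rad/s; ζ = cos θ = σ/ω_n = 0.736.
%OS = 100·exp(−πζ/√(1−ζ²)) = 3.28%.

%OS ≈ 3.28%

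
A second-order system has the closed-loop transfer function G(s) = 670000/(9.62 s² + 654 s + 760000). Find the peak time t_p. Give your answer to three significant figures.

t_p ≈ 0.0113 s

Dividing through by 9.62: denominator becomes s² + 67.98 s + 79000.
So ω_n = √79000 = 281 rad/s and ζ = 67.98/(2·281) = 0.121.
The damped frequency ω_d = ω_n√(1−ζ²) = 279 rad/s. t_p = π/ω_d = 0.0113 s.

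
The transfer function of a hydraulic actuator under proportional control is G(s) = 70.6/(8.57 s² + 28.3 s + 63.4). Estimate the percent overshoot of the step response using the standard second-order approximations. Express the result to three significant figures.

%OS ≈ 9.07%

Dividing through by 8.57: denominator becomes s² + 3.302 s + 7.398.
So ω_n = √7.398 = 2.72 rad/s and ζ = 3.302/(2·2.72) = 0.607.
Overshoot: exp(−π·0.607/√(1−0.607²)) = 0.0907, i.e. 9.07%.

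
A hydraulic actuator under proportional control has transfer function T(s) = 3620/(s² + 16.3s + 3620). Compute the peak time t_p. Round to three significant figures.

ω_n = √3620 = 60.2 rad/s; ζ = 16.3/(2·60.2) = 0.135.
The damped frequency ω_d = ω_n√(1−ζ²) = 59.6 rad/s. Then t_p = π/ω_d = 0.0527 s.

t_p ≈ 0.0527 s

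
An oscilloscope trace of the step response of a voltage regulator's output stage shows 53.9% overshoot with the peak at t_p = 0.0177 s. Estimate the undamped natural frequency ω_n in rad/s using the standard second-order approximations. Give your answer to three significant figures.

ω_n ≈ 181 rad/s

From the overshoot, ζ = −ln(OS)/√(π²+ln²(OS)) = 0.193.
From t_p = π/ω_d, ω_d = π/0.0177 = 177 rad/s, so ω_n = ω_d/√(1−ζ²) = 181 rad/s.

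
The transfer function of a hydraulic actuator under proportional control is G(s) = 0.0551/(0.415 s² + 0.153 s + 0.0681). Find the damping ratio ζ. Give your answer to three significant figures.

Dividing through by 0.415: denominator becomes s² + 0.3687 s + 0.1641.
So ω_n = √0.1641 = 0.405 rad/s and ζ = 0.3687/(2·0.405) = 0.455.

ζ ≈ 0.455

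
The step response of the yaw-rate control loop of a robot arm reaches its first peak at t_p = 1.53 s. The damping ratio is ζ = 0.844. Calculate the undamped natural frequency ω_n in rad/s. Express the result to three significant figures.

Peak time t_p = π/ω_d, so ω_d = π/t_p = π/1.53 = 2.05 rad/s.
ω_n = ω_d/√(1−ζ²) = 2.05/√0.288 = 3.83 rad/s.

ω_n ≈ 3.83 rad/s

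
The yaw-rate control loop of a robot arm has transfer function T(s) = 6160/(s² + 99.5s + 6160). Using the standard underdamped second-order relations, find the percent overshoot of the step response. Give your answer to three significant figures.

%OS ≈ 7.62%

Comparing the denominator to s² + 2ζω_n s + ω_n²: ω_n = √6160 = 78.5 rad/s, and 2ζω_n = 99.5 so ζ = 99.5/(2·78.5) = 0.634.
%OS = 100 e^{−πζ/√(1−ζ²)} with ζ = 0.634 gives 7.62%.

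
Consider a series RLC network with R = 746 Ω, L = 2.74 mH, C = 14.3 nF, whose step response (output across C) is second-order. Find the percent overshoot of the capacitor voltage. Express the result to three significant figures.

%OS ≈ 0.600%

For a series RLC circuit (capacitor voltage as output), ω_n = 1/√(LC) = 1/√(2.74 mH · 14.3 nF) = 160000 rad/s.
ζ = (R/2)·√(C/L) = (746/2)·√(14.3 nF/2.74 mH) = 0.852.
%OS = 100·exp(−πζ/√(1−ζ²)) = 0.600%.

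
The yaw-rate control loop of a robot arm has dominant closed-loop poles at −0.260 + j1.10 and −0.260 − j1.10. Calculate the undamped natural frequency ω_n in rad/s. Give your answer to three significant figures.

With σ = 0.260, ω_d = 1.10: ω_n = √(σ²+ω_d²) = 1.13 rad/s, ζ = σ/ω_n = 0.230.

ω_n ≈ 1.13 rad/s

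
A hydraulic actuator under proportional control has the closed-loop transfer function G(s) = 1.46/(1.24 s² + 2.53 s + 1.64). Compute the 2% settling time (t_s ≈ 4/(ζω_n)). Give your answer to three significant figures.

t_s ≈ 3.92 s

Dividing through by 1.24: denominator becomes s² + 2.040 s + 1.323.
So ω_n = √1.323 = 1.15 rad/s and ζ = 2.040/(2·1.15) = 0.887.
t_s ≈ 4/(ζω_n) = 3.92 s.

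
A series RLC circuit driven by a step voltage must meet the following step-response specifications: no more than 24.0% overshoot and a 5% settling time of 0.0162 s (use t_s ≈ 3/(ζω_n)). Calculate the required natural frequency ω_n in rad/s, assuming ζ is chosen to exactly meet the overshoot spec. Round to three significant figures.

ω_n ≈ 448 rad/s

From %OS = 100·exp(−πζ/√(1−ζ²)), invert to get ζ = −ln(OS)/√(π² + ln²(OS)) with OS = 0.240.
−ln 0.240 = 1.427, so ζ = 1.427/√(π² + 2.037) = 0.414.
Then ω_n = 3/(ζ t_s) = 3/(0.414 × 0.0162) = 448 rad/s.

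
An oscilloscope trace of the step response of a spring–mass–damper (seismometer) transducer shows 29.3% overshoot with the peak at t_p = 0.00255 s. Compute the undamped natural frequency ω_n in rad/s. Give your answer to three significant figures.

From the overshoot, ζ = −ln(OS)/√(π²+ln²(OS)) = 0.364.
From t_p = π/ω_d, ω_d = π/0.00255 = 1230 rad/s, so ω_n = ω_d/√(1−ζ²) = 1320 rad/s.

ω_n ≈ 1320 rad/s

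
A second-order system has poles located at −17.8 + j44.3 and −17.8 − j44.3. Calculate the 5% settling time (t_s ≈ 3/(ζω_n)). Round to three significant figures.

For poles at −σ ± jω_d, ζω_n = σ = 17.8, so t_s ≈ 3/σ = 0.169 s.

t_s ≈ 0.169 s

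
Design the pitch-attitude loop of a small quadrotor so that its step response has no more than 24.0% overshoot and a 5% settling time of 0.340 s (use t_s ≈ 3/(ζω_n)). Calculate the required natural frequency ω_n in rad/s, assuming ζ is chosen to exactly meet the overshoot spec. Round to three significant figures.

ω_n ≈ 21.3 rad/s

ζ = −ln(OS)/√(π² + (ln OS)²). With OS = 0.240, ln OS = −1.427 and ζ = 1.427/3.451 = 0.414.
Then ω_n = 3/(ζ t_s) = 3/(0.414 × 0.340) = 21.3 rad/s.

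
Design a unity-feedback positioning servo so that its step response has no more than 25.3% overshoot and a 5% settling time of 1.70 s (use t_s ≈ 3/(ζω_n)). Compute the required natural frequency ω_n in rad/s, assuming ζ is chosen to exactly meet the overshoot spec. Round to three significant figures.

ζ = −ln(OS)/√(π² + (ln OS)²). With OS = 0.253, ln OS = −1.374 and ζ = 1.374/3.429 = 0.401.
From t_s ≈ 3/(ζω_n): ω_n = 3/(ζ·t_s) = 3/(0.401·1.70) = 4.40 rad/s.

ω_n ≈ 4.40 rad/s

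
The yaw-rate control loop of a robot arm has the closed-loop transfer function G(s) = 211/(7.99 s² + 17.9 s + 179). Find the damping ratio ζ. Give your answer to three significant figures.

ζ ≈ 0.237

Dividing through by 7.99: denominator becomes s² + 2.240 s + 22.40.
So ω_n = √22.40 = 4.73 rad/s and ζ = 2.240/(2·4.73) = 0.237.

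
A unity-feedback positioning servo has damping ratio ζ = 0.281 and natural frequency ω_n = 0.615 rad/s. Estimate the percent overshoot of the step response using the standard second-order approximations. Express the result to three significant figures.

%OS ≈ 39.9%

For an underdamped second-order system, %OS = 100·exp(−πζ/√(1−ζ²)).
πζ/√(1−ζ²) = π·0.281/√(1−0.0790) = 0.9199, so %OS = 100·e^(−0.9199) = 39.9%.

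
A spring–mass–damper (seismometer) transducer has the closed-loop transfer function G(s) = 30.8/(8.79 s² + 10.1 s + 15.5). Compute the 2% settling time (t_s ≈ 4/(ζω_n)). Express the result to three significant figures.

Dividing through by 8.79: denominator becomes s² + 1.149 s + 1.763.
So ω_n = √1.763 = 1.33 rad/s and ζ = 1.149/(2·1.33) = 0.433.
t_s ≈ 4/(ζω_n) = 6.96 s.

t_s ≈ 6.96 s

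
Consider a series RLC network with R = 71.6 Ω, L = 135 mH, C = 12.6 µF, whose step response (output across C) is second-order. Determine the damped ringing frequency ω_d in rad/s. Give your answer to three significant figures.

For a series RLC circuit (capacitor voltage as output), ω_n = 1/√(LC) = 1/√(135 mH · 12.6 µF) = 767 rad/s.
ζ = (R/2)·√(C/L) = (71.6/2)·√(12.6 µF/135 mH) = 0.346.
ω_d = ω_n√(1−ζ²) = 719 rad/s.

ω_d ≈ 719 rad/s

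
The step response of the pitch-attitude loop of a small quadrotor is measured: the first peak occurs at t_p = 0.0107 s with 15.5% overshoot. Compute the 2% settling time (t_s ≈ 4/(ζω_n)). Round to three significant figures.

ζ from %OS: ζ = |ln 0.155|/√(π²+ln²0.155) = 0.510.
t_p = π/ω_d ⇒ ω_d = 294 rad/s; then ω_n = ω_d/√(1−ζ²) = 341 rad/s.
t_s ≈ 4/(ζω_n) = 4/(0.510·341) = 0.0230 s.

t_s ≈ 0.0230 s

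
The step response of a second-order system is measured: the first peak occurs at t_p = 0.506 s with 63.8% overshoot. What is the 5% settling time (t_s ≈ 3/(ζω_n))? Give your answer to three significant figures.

The overshoot fixes ζ = −ln(OS)/√(π²+ln²(OS)) = 0.142.
From t_p = π/ω_d, ω_d = π/0.506 = 6.21 rad/s, so ω_n = ω_d/√(1−ζ²) = 6.27 rad/s.
t_s ≈ 3/(ζω_n) = 3/(0.142·6.27) = 3.38 s.

t_s ≈ 3.38 s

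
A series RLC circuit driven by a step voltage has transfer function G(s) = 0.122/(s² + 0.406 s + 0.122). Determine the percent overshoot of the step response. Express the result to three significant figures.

Matching coefficients with s² + 2ζω_n s + ω_n² gives ω_n² = 0.122 ⇒ ω_n = 0.349 rad/s, and ζ = 0.406/(2ω_n) = 0.581.
%OS = 100 e^{−πζ/√(1−ζ²)} with ζ = 0.581 gives 10.6%.

%OS ≈ 10.6%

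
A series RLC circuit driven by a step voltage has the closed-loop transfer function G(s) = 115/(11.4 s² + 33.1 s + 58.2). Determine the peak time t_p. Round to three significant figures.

t_p ≈ 1.81 s

Dividing through by 11.4: denominator becomes s² + 2.904 s + 5.105.
So ω_n = √5.105 = 2.26 rad/s and ζ = 2.904/(2·2.26) = 0.643.
ω_d = 2.26·√(1 − 0.643²) = 1.73 rad/s. t_p = π/ω_d = 1.81 s.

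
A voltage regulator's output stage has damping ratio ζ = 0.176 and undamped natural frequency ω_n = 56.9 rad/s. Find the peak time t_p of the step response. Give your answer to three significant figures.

t_p ≈ 0.0561 s

The damped frequency is ω_d = ω_n√(1−ζ²) = 56.9·√(1−0.0310) = 56.0 rad/s.
Peak time t_p = π/ω_d = π/56.0 = 0.0561 s.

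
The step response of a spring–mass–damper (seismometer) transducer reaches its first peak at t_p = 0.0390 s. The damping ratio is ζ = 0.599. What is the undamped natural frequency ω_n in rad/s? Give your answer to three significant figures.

ω_n ≈ 101 rad/s

Peak time t_p = π/ω_d, so ω_d = π/t_p = π/0.0390 = 80.6 rad/s.
ω_n = ω_d/√(1−ζ²) = 80.6/√0.641 = 101 rad/s.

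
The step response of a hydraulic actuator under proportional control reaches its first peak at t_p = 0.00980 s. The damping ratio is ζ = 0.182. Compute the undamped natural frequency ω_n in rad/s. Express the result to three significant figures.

ω_n ≈ 326 rad/s

Peak time t_p = π/ω_d, so ω_d = π/t_p = π/0.00980 = 321 rad/s.
ω_n = ω_d/√(1−ζ²) = 321/√0.967 = 326 rad/s.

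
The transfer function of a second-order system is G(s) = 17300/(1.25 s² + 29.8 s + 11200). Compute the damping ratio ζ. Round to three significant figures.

Dividing through by 1.25: denominator becomes s² + 23.84 s + 8960.
So ω_n = √8960 = 94.7 rad/s and ζ = 23.84/(2·94.7) = 0.126.

ζ ≈ 0.126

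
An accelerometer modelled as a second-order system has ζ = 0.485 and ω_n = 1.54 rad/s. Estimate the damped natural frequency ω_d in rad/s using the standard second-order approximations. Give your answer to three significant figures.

ω_d ≈ 1.35 rad/s

ω_d = ω_n√(1−ζ²) = 1.54·√0.765 = 1.35 rad/s.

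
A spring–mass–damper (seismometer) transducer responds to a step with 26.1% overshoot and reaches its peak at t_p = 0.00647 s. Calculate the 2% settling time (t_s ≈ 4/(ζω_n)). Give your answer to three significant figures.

t_s ≈ 0.0193 s

ζ from %OS: ζ = |ln 0.261|/√(π²+ln²0.261) = 0.393.
From t_p = π/ω_d, ω_d = π/0.00647 = 486 rad/s, so ω_n = ω_d/√(1−ζ²) = 528 rad/s.
t_s ≈ 4/(ζω_n) = 4/(0.393·528) = 0.0193 s.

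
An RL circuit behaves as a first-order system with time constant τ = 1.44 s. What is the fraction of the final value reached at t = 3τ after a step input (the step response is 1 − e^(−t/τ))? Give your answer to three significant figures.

y(t)/y_∞ = 1 − e^(−t/τ) = 1 − e^(−3) = 1 − e^(−3.00) = 0.950.

y/y_∞ ≈ 0.950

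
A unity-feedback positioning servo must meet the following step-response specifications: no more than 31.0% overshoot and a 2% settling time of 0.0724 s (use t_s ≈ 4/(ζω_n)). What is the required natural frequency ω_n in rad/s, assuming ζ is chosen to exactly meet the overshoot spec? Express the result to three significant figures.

ζ = −ln(OS)/√(π² + (ln OS)²). With OS = 0.310, ln OS = −1.171 and ζ = 1.171/3.353 = 0.349.
Then ω_n = 4/(ζ t_s) = 4/(0.349 × 0.0724) = 158 rad/s.

ω_n ≈ 158 rad/s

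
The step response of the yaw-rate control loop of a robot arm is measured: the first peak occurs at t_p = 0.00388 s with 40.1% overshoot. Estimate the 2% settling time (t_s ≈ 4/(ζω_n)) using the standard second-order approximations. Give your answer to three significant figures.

ζ from %OS: ζ = |ln 0.401|/√(π²+ln²0.401) = 0.279.
t_p = π/ω_d ⇒ ω_d = 810 rad/s; then ω_n = ω_d/√(1−ζ²) = 843 rad/s.
t_s ≈ 4/(ζω_n) = 4/(0.279·843) = 0.0170 s.

t_s ≈ 0.0170 s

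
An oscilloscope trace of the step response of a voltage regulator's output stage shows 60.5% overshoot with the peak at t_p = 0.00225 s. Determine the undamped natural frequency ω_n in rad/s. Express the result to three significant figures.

ω_n ≈ 1410 rad/s

From the overshoot, ζ = −ln(OS)/√(π²+ln²(OS)) = 0.158.
t_p = π/ω_d ⇒ ω_d = 1400 rad/s; then ω_n = ω_d/√(1−ζ²) = 1410 rad/s.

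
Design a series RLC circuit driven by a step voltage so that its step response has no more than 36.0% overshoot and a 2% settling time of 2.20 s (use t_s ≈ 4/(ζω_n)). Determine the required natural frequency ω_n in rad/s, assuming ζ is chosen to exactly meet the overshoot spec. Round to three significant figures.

ω_n ≈ 5.88 rad/s

From %OS = 100·exp(−πζ/√(1−ζ²)), invert to get ζ = −ln(OS)/√(π² + ln²(OS)) with OS = 0.360.
−ln 0.360 = 1.022, so ζ = 1.022/√(π² + 1.044) = 0.309.
From t_s ≈ 4/(ζω_n): ω_n = 4/(ζ·t_s) = 4/(0.309·2.20) = 5.88 rad/s.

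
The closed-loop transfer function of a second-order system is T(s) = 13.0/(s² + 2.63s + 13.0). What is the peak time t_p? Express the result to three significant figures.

t_p ≈ 0.936 s

Comparing the denominator to s² + 2ζω_n s + ω_n²: ω_n = √13.0 = 3.61 rad/s, and 2ζω_n = 2.63 so ζ = 2.63/(2·3.61) = 0.365.
ω_d = 3.61·√(1 − 0.365²) = 3.36 rad/s. Then t_p = π/ω_d = 0.936 s.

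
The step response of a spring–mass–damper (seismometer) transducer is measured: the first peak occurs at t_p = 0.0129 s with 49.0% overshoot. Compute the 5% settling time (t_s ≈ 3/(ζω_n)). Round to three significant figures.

The overshoot fixes ζ = −ln(OS)/√(π²+ln²(OS)) = 0.221.
t_p = π/ω_d ⇒ ω_d = 244 rad/s; then ω_n = ω_d/√(1−ζ²) = 250 rad/s.
t_s ≈ 3/(ζω_n) = 3/(0.221·250) = 0.0543 s.

t_s ≈ 0.0543 s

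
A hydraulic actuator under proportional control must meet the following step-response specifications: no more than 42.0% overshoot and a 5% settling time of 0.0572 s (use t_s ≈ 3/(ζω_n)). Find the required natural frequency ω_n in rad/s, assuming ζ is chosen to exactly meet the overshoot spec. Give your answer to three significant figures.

From %OS = 100·exp(−πζ/√(1−ζ²)), invert to get ζ = −ln(OS)/√(π² + ln²(OS)) with OS = 0.420.
−ln 0.420 = 0.8675, so ζ = 0.8675/√(π² + 0.7526) = 0.266.
Then ω_n = 3/(ζ t_s) = 3/(0.266 × 0.0572) = 197 rad/s.

ω_n ≈ 197 rad/s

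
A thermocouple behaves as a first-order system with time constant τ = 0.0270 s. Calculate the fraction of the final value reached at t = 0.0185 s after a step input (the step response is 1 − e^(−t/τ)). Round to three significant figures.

y(t)/y_∞ = 1 − e^(−t/τ) = 1 − e^(−0.0185/0.0270) = 1 − e^(−0.685) = 0.496.

y/y_∞ ≈ 0.496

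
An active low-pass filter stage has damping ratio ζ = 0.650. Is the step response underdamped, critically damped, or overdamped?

underdamped

Since ζ = 0.650 < 1, the system is underdamped.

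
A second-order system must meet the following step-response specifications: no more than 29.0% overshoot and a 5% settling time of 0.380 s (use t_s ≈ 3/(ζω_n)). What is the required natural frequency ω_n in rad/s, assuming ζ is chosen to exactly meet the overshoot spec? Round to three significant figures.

ω_n ≈ 21.5 rad/s

ζ = −ln(OS)/√(π² + (ln OS)²). With OS = 0.290, ln OS = −1.238 and ζ = 1.238/3.377 = 0.367.
Then ω_n = 3/(ζ t_s) = 3/(0.367 × 0.380) = 21.5 rad/s.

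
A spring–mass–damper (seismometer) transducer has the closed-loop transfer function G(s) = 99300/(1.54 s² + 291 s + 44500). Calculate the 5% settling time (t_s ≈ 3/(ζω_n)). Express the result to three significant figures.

Dividing through by 1.54: denominator becomes s² + 189.0 s + 28900.
So ω_n = √28900 = 170 rad/s and ζ = 189.0/(2·170) = 0.556.
t_s ≈ 3/(ζω_n) = 0.0318 s.

t_s ≈ 0.0318 s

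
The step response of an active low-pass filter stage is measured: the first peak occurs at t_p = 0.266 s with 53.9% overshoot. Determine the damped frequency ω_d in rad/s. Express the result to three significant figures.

t_p = π/ω_d, so ω_d = π/0.266 = 11.8 rad/s.

ω_d ≈ 11.8 rad/s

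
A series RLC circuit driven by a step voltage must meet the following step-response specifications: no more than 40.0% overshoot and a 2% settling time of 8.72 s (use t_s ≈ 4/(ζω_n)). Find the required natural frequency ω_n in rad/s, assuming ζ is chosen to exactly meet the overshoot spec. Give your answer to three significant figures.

ω_n ≈ 1.64 rad/s

ζ = −ln(OS)/√(π² + (ln OS)²). With OS = 0.400, ln OS = −0.9163 and ζ = 0.9163/3.272 = 0.280.
Then ω_n = 4/(ζ t_s) = 4/(0.280 × 8.72) = 1.64 rad/s.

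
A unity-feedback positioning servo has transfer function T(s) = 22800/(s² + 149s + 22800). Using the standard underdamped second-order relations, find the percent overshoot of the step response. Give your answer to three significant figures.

Comparing the denominator to s² + 2ζω_n s + ω_n²: ω_n = √22800 = 151 rad/s, and 2ζω_n = 149 so ζ = 149/(2·151) = 0.493.
Overshoot: exp(−π·0.493/√(1−0.493²)) = 0.168, i.e. 16.8%.

%OS ≈ 16.8%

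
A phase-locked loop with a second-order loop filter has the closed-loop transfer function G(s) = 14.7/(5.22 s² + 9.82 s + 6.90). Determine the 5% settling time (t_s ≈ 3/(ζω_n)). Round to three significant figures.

Dividing through by 5.22: denominator becomes s² + 1.881 s + 1.322.
So ω_n = √1.322 = 1.15 rad/s and ζ = 1.881/(2·1.15) = 0.818.
t_s ≈ 3/(ζω_n) = 3.19 s.

t_s ≈ 3.19 s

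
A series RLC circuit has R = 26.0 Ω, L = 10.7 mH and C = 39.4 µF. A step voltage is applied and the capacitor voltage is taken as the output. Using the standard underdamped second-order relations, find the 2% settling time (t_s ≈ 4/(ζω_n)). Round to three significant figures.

For a series RLC circuit (capacitor voltage as output), ω_n = 1/√(LC) = 1/√(10.7 mH · 39.4 µF) = 1540 rad/s.
ζ = (R/2)·√(C/L) = (26.0/2)·√(39.4 µF/10.7 mH) = 0.789.
t_s ≈ 4/(ζω_n) = 0.00329 s.

t_s ≈ 0.00329 s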